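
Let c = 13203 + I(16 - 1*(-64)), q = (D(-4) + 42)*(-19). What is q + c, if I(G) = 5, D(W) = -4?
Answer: 12486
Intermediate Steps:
q = -722 (q = (-4 + 42)*(-19) = 38*(-19) = -722)
c = 13208 (c = 13203 + 5 = 13208)
q + c = -722 + 13208 = 12486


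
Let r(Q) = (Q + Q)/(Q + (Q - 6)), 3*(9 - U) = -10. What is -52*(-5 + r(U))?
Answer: 1339/7 ≈ 191.29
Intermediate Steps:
U = 37/3 (U = 9 - 1/3*(-10) = 9 + 10/3 = 37/3 ≈ 12.333)
r(Q) = 2*Q/(-6 + 2*Q) (r(Q) = (2*Q)/(Q + (-6 + Q)) = (2*Q)/(-6 + 2*Q) = 2*Q/(-6 + 2*Q))
-52*(-5 + r(U)) = -52*(-5 + 37/(3*(-3 + 37/3))) = -52*(-5 + 37/(3*(28/3))) = -52*(-5 + (37/3)*(3/28)) = -52*(-5 + 37/28) = -52*(-103/28) = 1339/7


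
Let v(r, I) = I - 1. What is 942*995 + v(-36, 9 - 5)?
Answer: 937293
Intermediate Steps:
v(r, I) = -1 + I
942*995 + v(-36, 9 - 5) = 942*995 + (-1 + (9 - 5)) = 937290 + (-1 + 4) = 937290 + 3 = 937293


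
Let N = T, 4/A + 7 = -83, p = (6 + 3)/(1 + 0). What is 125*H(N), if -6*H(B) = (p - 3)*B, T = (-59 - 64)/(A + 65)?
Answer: 691875/2923 ≈ 236.70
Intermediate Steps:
p = 9 (p = 9/1 = 9*1 = 9)
A = -2/45 (A = 4/(-7 - 83) = 4/(-90) = 4*(-1/90) = -2/45 ≈ -0.044444)
T = -5535/2923 (T = (-59 - 64)/(-2/45 + 65) = -123/2923/45 = -123*45/2923 = -5535/2923 ≈ -1.8936)
N = -5535/2923 ≈ -1.8936
H(B) = -B (H(B) = -(9 - 3)*B/6 = -B)
125*H(N) = 125*(-1*(-5535/2923)) = 125*(5535/2923) = 691875/2923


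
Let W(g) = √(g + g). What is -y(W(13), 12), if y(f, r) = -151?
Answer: 151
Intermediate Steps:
W(g) = √2*√g (W(g) = √(2*g) = √2*√g)
-y(W(13), 12) = -1*(-151) = 151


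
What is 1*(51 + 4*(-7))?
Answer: 23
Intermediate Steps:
1*(51 + 4*(-7)) = 1*(51 - 28) = 1*23 = 23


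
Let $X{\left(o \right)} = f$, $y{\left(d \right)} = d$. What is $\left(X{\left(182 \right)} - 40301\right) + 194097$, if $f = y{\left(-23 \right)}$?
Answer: $153773$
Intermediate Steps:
$f = -23$
$X{\left(o \right)} = -23$
$\left(X{\left(182 \right)} - 40301\right) + 194097 = \left(-23 - 40301\right) + 194097 = -40324 + 194097 = 153773$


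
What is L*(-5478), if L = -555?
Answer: 3040290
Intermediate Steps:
L*(-5478) = -555*(-5478) = 3040290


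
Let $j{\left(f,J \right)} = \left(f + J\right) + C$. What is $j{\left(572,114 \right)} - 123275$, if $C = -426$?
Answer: $-123015$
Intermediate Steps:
$j{\left(f,J \right)} = -426 + J + f$ ($j{\left(f,J \right)} = \left(f + J\right) - 426 = \left(J + f\right) - 426 = -426 + J + f$)
$j{\left(572,114 \right)} - 123275 = \left(-426 + 114 + 572\right) - 123275 = 260 - 123275 = -123015$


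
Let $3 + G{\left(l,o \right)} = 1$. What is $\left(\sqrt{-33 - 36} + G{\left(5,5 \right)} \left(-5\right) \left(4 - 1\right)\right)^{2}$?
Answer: $\left(30 + i \sqrt{69}\right)^{2} \approx 831.0 + 498.4 i$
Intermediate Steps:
$G{\left(l,o \right)} = -2$ ($G{\left(l,o \right)} = -3 + 1 = -2$)
$\left(\sqrt{-33 - 36} + G{\left(5,5 \right)} \left(-5\right) \left(4 - 1\right)\right)^{2} = \left(\sqrt{-33 - 36} + \left(-2\right) \left(-5\right) \left(4 - 1\right)\right)^{2} = \left(\sqrt{-69} + 10 \cdot 3\right)^{2} = \left(i \sqrt{69} + 30\right)^{2} = \left(30 + i \sqrt{69}\right)^{2}$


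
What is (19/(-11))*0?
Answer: 0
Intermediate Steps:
(19/(-11))*0 = -1/11*19*0 = -19/11*0 = 0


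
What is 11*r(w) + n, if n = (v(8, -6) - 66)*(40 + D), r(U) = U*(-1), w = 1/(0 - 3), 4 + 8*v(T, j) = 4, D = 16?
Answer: -11077/3 ≈ -3692.3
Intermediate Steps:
v(T, j) = 0 (v(T, j) = -1/2 + (1/8)*4 = -1/2 + 1/2 = 0)
w = -1/3 (w = 1/(-3) = -1/3 ≈ -0.33333)
r(U) = -U
n = -3696 (n = (0 - 66)*(40 + 16) = -66*56 = -3696)
11*r(w) + n = 11*(-1*(-1/3)) - 3696 = 11*(1/3) - 3696 = 11/3 - 3696 = -11077/3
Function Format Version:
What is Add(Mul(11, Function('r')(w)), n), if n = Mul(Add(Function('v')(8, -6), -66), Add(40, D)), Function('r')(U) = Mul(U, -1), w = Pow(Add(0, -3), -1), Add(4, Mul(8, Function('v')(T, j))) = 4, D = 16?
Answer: Rational(-11077, 3) ≈ -3692.3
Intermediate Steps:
Function('v')(T, j) = 0 (Function('v')(T, j) = Add(Rational(-1, 2), Mul(Rational(1, 8), 4)) = Add(Rational(-1, 2), Rational(1, 2)) = 0)
w = Rational(-1, 3) (w = Pow(-3, -1) = Rational(-1, 3) ≈ -0.33333)
Function('r')(U) = Mul(-1, U)
n = -3696 (n = Mul(Add(0, -66), Add(40, 16)) = Mul(-66, 56) = -3696)
Add(Mul(11, Function('r')(w)), n) = Add(Mul(11, Mul(-1, Rational(-1, 3))), -3696) = Add(Mul(11, Rational(1, 3)), -3696) = Add(Rational(11, 3), -3696) = Rational(-11077, 3)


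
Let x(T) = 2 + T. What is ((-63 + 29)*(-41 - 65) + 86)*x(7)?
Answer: 33210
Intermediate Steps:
((-63 + 29)*(-41 - 65) + 86)*x(7) = ((-63 + 29)*(-41 - 65) + 86)*(2 + 7) = (-34*(-106) + 86)*9 = (3604 + 86)*9 = 3690*9 = 33210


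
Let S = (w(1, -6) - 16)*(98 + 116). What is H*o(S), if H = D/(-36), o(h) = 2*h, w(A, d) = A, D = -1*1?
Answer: -535/3 ≈ -178.33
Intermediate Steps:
D = -1
S = -3210 (S = (1 - 16)*(98 + 116) = -15*214 = -3210)
H = 1/36 (H = -1/(-36) = -1*(-1/36) = 1/36 ≈ 0.027778)
H*o(S) = (2*(-3210))/36 = (1/36)*(-6420) = -535/3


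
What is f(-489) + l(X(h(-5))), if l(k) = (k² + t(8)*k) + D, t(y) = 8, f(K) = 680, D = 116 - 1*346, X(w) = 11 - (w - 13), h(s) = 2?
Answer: 1110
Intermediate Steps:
X(w) = 24 - w (X(w) = 11 - (-13 + w) = 11 + (13 - w) = 24 - w)
D = -230 (D = 116 - 346 = -230)
l(k) = -230 + k² + 8*k (l(k) = (k² + 8*k) - 230 = -230 + k² + 8*k)
f(-489) + l(X(h(-5))) = 680 + (-230 + (24 - 1*2)² + 8*(24 - 1*2)) = 680 + (-230 + (24 - 2)² + 8*(24 - 2)) = 680 + (-230 + 22² + 8*22) = 680 + (-230 + 484 + 176) = 680 + 430 = 1110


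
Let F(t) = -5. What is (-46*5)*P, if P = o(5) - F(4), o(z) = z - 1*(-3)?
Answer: -2990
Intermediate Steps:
o(z) = 3 + z (o(z) = z + 3 = 3 + z)
P = 13 (P = (3 + 5) - 1*(-5) = 8 + 5 = 13)
(-46*5)*P = -46*5*13 = -230*13 = -2990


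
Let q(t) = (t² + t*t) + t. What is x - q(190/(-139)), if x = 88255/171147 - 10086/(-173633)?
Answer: -1031304446914993/574157656192371 ≈ -1.7962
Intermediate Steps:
q(t) = t + 2*t² (q(t) = (t² + t²) + t = 2*t² + t = t + 2*t²)
x = 17050169057/29716767051 (x = 88255*(1/171147) - 10086*(-1/173633) = 88255/171147 + 10086/173633 = 17050169057/29716767051 ≈ 0.57376)
x - q(190/(-139)) = 17050169057/29716767051 - 190/(-139)*(1 + 2*(190/(-139))) = 17050169057/29716767051 - 190*(-1/139)*(1 + 2*(190*(-1/139))) = 17050169057/29716767051 - (-190)*(1 + 2*(-190/139))/139 = 17050169057/29716767051 - (-190)*(1 - 380/139)/139 = 17050169057/29716767051 - (-190)*(-241)/(139*139) = 17050169057/29716767051 - 1*45790/19321 = 17050169057/29716767051 - 45790/19321 = -1031304446914993/574157656192371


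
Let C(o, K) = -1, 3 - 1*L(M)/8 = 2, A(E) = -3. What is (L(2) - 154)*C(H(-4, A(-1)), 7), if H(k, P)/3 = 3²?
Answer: 146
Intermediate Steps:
H(k, P) = 27 (H(k, P) = 3*3² = 3*9 = 27)
L(M) = 8 (L(M) = 24 - 8*2 = 24 - 16 = 8)
(L(2) - 154)*C(H(-4, A(-1)), 7) = (8 - 154)*(-1) = -146*(-1) = 146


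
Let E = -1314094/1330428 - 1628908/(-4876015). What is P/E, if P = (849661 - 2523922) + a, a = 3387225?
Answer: -5556158797141810440/2120198621393 ≈ -2.6206e+6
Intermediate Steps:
P = 1712964 (P = (849661 - 2523922) + 3387225 = -1674261 + 3387225 = 1712964)
E = -2120198621393/3243593442210 (E = -1314094*1/1330428 - 1628908*(-1/4876015) = -657047/665214 + 1628908/4876015 = -2120198621393/3243593442210 ≈ -0.65366)
P/E = 1712964/(-2120198621393/3243593442210) = 1712964*(-3243593442210/2120198621393) = -5556158797141810440/2120198621393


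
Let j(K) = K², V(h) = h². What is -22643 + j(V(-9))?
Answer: -16082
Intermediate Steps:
-22643 + j(V(-9)) = -22643 + ((-9)²)² = -22643 + 81² = -22643 + 6561 = -16082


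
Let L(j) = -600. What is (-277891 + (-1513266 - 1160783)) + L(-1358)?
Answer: -2952540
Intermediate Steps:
(-277891 + (-1513266 - 1160783)) + L(-1358) = (-277891 + (-1513266 - 1160783)) - 600 = (-277891 - 2674049) - 600 = -2951940 - 600 = -2952540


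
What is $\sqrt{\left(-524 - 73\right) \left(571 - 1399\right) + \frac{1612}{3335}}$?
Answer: $\frac{8 \sqrt{85904674205}}{3335} \approx 703.08$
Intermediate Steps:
$\sqrt{\left(-524 - 73\right) \left(571 - 1399\right) + \frac{1612}{3335}} = \sqrt{\left(-597\right) \left(-828\right) + 1612 \cdot \frac{1}{3335}} = \sqrt{494316 + \frac{1612}{3335}} = \sqrt{\frac{1648545472}{3335}} = \frac{8 \sqrt{85904674205}}{3335}$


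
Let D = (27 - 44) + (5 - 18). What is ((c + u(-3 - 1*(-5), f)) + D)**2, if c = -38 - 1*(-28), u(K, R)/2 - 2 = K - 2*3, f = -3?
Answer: 1936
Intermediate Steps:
u(K, R) = -8 + 2*K (u(K, R) = 4 + 2*(K - 2*3) = 4 + 2*(K - 6) = 4 + 2*(-6 + K) = 4 + (-12 + 2*K) = -8 + 2*K)
c = -10 (c = -38 + 28 = -10)
D = -30 (D = -17 - 13 = -30)
((c + u(-3 - 1*(-5), f)) + D)**2 = ((-10 + (-8 + 2*(-3 - 1*(-5)))) - 30)**2 = ((-10 + (-8 + 2*(-3 + 5))) - 30)**2 = ((-10 + (-8 + 2*2)) - 30)**2 = ((-10 + (-8 + 4)) - 30)**2 = ((-10 - 4) - 30)**2 = (-14 - 30)**2 = (-44)**2 = 1936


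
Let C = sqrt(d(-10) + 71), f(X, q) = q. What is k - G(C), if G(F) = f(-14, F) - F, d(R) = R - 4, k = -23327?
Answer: -23327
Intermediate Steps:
d(R) = -4 + R
C = sqrt(57) (C = sqrt((-4 - 10) + 71) = sqrt(-14 + 71) = sqrt(57) ≈ 7.5498)
G(F) = 0 (G(F) = F - F = 0)
k - G(C) = -23327 - 1*0 = -23327 + 0 = -23327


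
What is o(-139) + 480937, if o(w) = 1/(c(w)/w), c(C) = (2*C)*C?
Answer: 133700485/278 ≈ 4.8094e+5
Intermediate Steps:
c(C) = 2*C**2
o(w) = 1/(2*w) (o(w) = 1/((2*w**2)/w) = 1/(2*w))
o(-139) + 480937 = (1/2)/(-139) + 480937 = (1/2)*(-1/139) + 480937 = -1/278 + 480937 = 133700485/278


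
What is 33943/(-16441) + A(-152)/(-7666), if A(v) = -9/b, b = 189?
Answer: -5464331357/2646770826 ≈ -2.0645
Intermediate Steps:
A(v) = -1/21 (A(v) = -9/189 = -9*1/189 = -1/21)
33943/(-16441) + A(-152)/(-7666) = 33943/(-16441) - 1/21/(-7666) = 33943*(-1/16441) - 1/21*(-1/7666) = -33943/16441 + 1/160986 = -5464331357/2646770826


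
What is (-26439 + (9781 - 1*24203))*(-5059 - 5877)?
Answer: 446855896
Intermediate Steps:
(-26439 + (9781 - 1*24203))*(-5059 - 5877) = (-26439 + (9781 - 24203))*(-10936) = (-26439 - 14422)*(-10936) = -40861*(-10936) = 446855896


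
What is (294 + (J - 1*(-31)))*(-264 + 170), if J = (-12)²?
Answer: -44086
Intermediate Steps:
J = 144
(294 + (J - 1*(-31)))*(-264 + 170) = (294 + (144 - 1*(-31)))*(-264 + 170) = (294 + (144 + 31))*(-94) = (294 + 175)*(-94) = 469*(-94) = -44086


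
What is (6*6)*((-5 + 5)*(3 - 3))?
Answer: 0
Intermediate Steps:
(6*6)*((-5 + 5)*(3 - 3)) = 36*(0*0) = 36*0 = 0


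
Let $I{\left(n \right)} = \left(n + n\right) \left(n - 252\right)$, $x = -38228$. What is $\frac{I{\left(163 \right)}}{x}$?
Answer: $\frac{14507}{19114} \approx 0.75897$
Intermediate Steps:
$I{\left(n \right)} = 2 n \left(-252 + n\right)$
$\frac{I{\left(163 \right)}}{x} = \frac{2 \cdot 163 \left(-252 + 163\right)}{-38228} = 2 \cdot 163 \left(-89\right) \left(- \frac{1}{38228}\right) = \left(-29014\right) \left(- \frac{1}{38228}\right) = \frac{14507}{19114}$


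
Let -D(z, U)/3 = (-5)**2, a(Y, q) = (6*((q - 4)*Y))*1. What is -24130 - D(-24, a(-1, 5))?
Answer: -24055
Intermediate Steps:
a(Y, q) = 6*Y*(-4 + q) (a(Y, q) = (6*((-4 + q)*Y))*1 = (6*(Y*(-4 + q)))*1 = (6*Y*(-4 + q))*1 = 6*Y*(-4 + q))
D(z, U) = -75 (D(z, U) = -3*(-5)**2 = -3*25 = -75)
-24130 - D(-24, a(-1, 5)) = -24130 - 1*(-75) = -24130 + 75 = -24055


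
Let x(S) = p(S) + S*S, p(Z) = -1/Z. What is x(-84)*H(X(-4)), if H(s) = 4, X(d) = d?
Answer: 592705/21 ≈ 28224.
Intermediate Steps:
x(S) = S² - 1/S (x(S) = -1/S + S*S = -1/S + S² = S² - 1/S)
x(-84)*H(X(-4)) = ((-1 + (-84)³)/(-84))*4 = -(-1 - 592704)/84*4 = -1/84*(-592705)*4 = (592705/84)*4 = 592705/21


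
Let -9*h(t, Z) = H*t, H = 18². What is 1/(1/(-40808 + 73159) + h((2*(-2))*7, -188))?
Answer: 32351/32609809 ≈ 0.00099206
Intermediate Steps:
H = 324
h(t, Z) = -36*t
1/(1/(-40808 + 73159) + h((2*(-2))*7, -188)) = 1/(1/(-40808 + 73159) - 36*2*(-2)*7) = 1/(1/32351 - (-144)*7) = 1/(1/32351 - 36*(-28)) = 1/(1/32351 + 1008) = 1/(32609809/32351) = 32351/32609809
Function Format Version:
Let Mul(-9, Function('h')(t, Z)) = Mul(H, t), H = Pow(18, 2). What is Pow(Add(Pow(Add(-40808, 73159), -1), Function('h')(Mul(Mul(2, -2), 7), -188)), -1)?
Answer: Rational(32351, 32609809) ≈ 0.00099206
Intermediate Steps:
H = 324
Function('h')(t, Z) = Mul(-36, t) (Function('h')(t, Z) = Mul(Rational(-1, 9), Mul(324, t)) = Mul(-36, t))
Pow(Add(Pow(Add(-40808, 73159), -1), Function('h')(Mul(Mul(2, -2), 7), -188)), -1) = Pow(Add(Pow(Add(-40808, 73159), -1), Mul(-36, Mul(Mul(2, -2), 7))), -1) = Pow(Add(Pow(32351, -1), Mul(-36, Mul(-4, 7))), -1) = Pow(Add(Rational(1, 32351), Mul(-36, -28)), -1) = Pow(Add(Rational(1, 32351), 1008), -1) = Pow(Rational(32609809, 32351), -1) = Rational(32351, 32609809)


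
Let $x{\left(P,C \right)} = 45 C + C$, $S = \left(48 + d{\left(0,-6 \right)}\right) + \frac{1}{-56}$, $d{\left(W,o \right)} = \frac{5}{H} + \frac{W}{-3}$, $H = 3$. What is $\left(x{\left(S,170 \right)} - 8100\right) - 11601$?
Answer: $-11881$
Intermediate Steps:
$d{\left(W,o \right)} = \frac{5}{3} - \frac{W}{3}$ ($d{\left(W,o \right)} = \frac{5}{3} + \frac{W}{-3} = 5 \cdot \frac{1}{3} + W \left(- \frac{1}{3}\right) = \frac{5}{3} - \frac{W}{3}$)
$S = \frac{8341}{168}$ ($S = \left(48 + \left(\frac{5}{3} - 0\right)\right) + \frac{1}{-56} = \left(48 + \left(\frac{5}{3} + 0\right)\right) - \frac{1}{56} = \left(48 + \frac{5}{3}\right) - \frac{1}{56} = \frac{149}{3} - \frac{1}{56} = \frac{8341}{168} \approx 49.649$)
$x{\left(P,C \right)} = 46 C$
$\left(x{\left(S,170 \right)} - 8100\right) - 11601 = \left(46 \cdot 170 - 8100\right) - 11601 = \left(7820 - 8100\right) - 11601 = -280 - 11601 = -11881$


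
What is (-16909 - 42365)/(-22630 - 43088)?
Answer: 3293/3651 ≈ 0.90195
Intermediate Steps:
(-16909 - 42365)/(-22630 - 43088) = -59274/(-65718) = -59274*(-1/65718) = 3293/3651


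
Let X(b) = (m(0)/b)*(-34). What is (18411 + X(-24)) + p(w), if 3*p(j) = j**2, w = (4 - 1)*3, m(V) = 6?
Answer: 36893/2 ≈ 18447.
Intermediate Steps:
w = 9 (w = 3*3 = 9)
p(j) = j**2/3
X(b) = -204/b (X(b) = (6/b)*(-34) = -204/b)
(18411 + X(-24)) + p(w) = (18411 - 204/(-24)) + (1/3)*9**2 = (18411 - 204*(-1/24)) + (1/3)*81 = (18411 + 17/2) + 27 = 36839/2 + 27 = 36893/2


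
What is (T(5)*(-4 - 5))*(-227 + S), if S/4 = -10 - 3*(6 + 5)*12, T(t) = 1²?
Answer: 16659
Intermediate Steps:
T(t) = 1
S = -1624 (S = 4*(-10 - 3*(6 + 5)*12) = 4*(-10 - 3*11*12) = 4*(-10 - 33*12) = 4*(-10 - 396) = 4*(-406) = -1624)
(T(5)*(-4 - 5))*(-227 + S) = (1*(-4 - 5))*(-227 - 1624) = (1*(-9))*(-1851) = -9*(-1851) = 16659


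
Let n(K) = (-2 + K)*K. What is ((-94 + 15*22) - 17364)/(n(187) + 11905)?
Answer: -4282/11625 ≈ -0.36834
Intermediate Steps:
n(K) = K*(-2 + K)
((-94 + 15*22) - 17364)/(n(187) + 11905) = ((-94 + 15*22) - 17364)/(187*(-2 + 187) + 11905) = ((-94 + 330) - 17364)/(187*185 + 11905) = (236 - 17364)/(34595 + 11905) = -17128/46500 = -17128*1/46500 = -4282/11625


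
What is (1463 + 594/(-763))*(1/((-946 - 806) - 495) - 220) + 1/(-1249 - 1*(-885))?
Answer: -28679242794023/89151972 ≈ -3.2169e+5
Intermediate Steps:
(1463 + 594/(-763))*(1/((-946 - 806) - 495) - 220) + 1/(-1249 - 1*(-885)) = (1463 + 594*(-1/763))*(1/(-1752 - 495) - 220) + 1/(-1249 + 885) = (1463 - 594/763)*(1/(-2247) - 220) + 1/(-364) = 1115675*(-1/2247 - 220)/763 - 1/364 = (1115675/763)*(-494341/2247) - 1/364 = -551523895175/1714461 - 1/364 = -28679242794023/89151972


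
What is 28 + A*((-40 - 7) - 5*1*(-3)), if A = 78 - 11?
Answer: -2116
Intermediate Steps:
A = 67
28 + A*((-40 - 7) - 5*1*(-3)) = 28 + 67*((-40 - 7) - 5*1*(-3)) = 28 + 67*(-47 - 5*(-3)) = 28 + 67*(-47 + 15) = 28 + 67*(-32) = 28 - 2144 = -2116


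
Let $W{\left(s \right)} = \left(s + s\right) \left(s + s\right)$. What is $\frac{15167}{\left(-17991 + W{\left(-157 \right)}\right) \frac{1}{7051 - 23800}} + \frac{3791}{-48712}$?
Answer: $- \frac{12374716400651}{3926430760} \approx -3151.6$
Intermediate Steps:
$W{\left(s \right)} = 4 s^{2}$ ($W{\left(s \right)} = 2 s 2 s = 4 s^{2}$)
$\frac{15167}{\left(-17991 + W{\left(-157 \right)}\right) \frac{1}{7051 - 23800}} + \frac{3791}{-48712} = \frac{15167}{\left(-17991 + 4 \left(-157\right)^{2}\right) \frac{1}{7051 - 23800}} + \frac{3791}{-48712} = \frac{15167}{\left(-17991 + 4 \cdot 24649\right) \frac{1}{-16749}} + 3791 \left(- \frac{1}{48712}\right) = \frac{15167}{\left(-17991 + 98596\right) \left(- \frac{1}{16749}\right)} - \frac{3791}{48712} = \frac{15167}{80605 \left(- \frac{1}{16749}\right)} - \frac{3791}{48712} = \frac{15167}{- \frac{80605}{16749}} - \frac{3791}{48712} = 15167 \left(- \frac{16749}{80605}\right) - \frac{3791}{48712} = - \frac{254032083}{80605} - \frac{3791}{48712} = - \frac{12374716400651}{3926430760}$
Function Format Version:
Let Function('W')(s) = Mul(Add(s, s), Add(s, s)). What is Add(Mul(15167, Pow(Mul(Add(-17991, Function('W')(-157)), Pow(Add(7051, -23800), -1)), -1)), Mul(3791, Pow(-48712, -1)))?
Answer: Rational(-12374716400651, 3926430760) ≈ -3151.6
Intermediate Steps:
Function('W')(s) = Mul(4, Pow(s, 2)) (Function('W')(s) = Mul(Mul(2, s), Mul(2, s)) = Mul(4, Pow(s, 2)))
Add(Mul(15167, Pow(Mul(Add(-17991, Function('W')(-157)), Pow(Add(7051, -23800), -1)), -1)), Mul(3791, Pow(-48712, -1))) = Add(Mul(15167, Pow(Mul(Add(-17991, Mul(4, Pow(-157, 2))), Pow(Add(7051, -23800), -1)), -1)), Mul(3791, Pow(-48712, -1))) = Add(Mul(15167, Pow(Mul(Add(-17991, Mul(4, 24649)), Pow(-16749, -1)), -1)), Mul(3791, Rational(-1, 48712))) = Add(Mul(15167, Pow(Mul(Add(-17991, 98596), Rational(-1, 16749)), -1)), Rational(-3791, 48712)) = Add(Mul(15167, Pow(Mul(80605, Rational(-1, 16749)), -1)), Rational(-3791, 48712)) = Add(Mul(15167, Pow(Rational(-80605, 16749), -1)), Rational(-3791, 48712)) = Add(Mul(15167, Rational(-16749, 80605)), Rational(-3791, 48712)) = Add(Rational(-254032083, 80605), Rational(-3791, 48712)) = Rational(-12374716400651, 3926430760)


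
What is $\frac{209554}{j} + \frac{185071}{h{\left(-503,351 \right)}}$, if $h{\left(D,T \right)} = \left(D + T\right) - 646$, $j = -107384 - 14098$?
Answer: $- \frac{3775003219}{16157106} \approx -233.64$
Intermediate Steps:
$j = -121482$ ($j = -107384 - 14098 = -121482$)
$h{\left(D,T \right)} = -646 + D + T$
$\frac{209554}{j} + \frac{185071}{h{\left(-503,351 \right)}} = \frac{209554}{-121482} + \frac{185071}{-646 - 503 + 351} = 209554 \left(- \frac{1}{121482}\right) + \frac{185071}{-798} = - \frac{104777}{60741} + 185071 \left(- \frac{1}{798}\right) = - \frac{104777}{60741} - \frac{185071}{798} = - \frac{3775003219}{16157106}$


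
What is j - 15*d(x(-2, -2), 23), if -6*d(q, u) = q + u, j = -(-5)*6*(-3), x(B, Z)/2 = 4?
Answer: -25/2 ≈ -12.500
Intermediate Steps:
x(B, Z) = 8 (x(B, Z) = 2*4 = 8)
j = -90 (j = -5*(-6)*(-3) = 30*(-3) = -90)
d(q, u) = -q/6 - u/6 (d(q, u) = -(q + u)/6 = -q/6 - u/6)
j - 15*d(x(-2, -2), 23) = -90 - 15*(-⅙*8 - ⅙*23) = -90 - 15*(-4/3 - 23/6) = -90 - 15*(-31/6) = -90 + 155/2 = -25/2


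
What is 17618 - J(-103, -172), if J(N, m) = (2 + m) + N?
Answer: 17891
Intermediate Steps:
J(N, m) = 2 + N + m
17618 - J(-103, -172) = 17618 - (2 - 103 - 172) = 17618 - 1*(-273) = 17618 + 273 = 17891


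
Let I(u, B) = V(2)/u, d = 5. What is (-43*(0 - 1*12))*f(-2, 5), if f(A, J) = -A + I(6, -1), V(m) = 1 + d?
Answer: 1548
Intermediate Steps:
V(m) = 6 (V(m) = 1 + 5 = 6)
I(u, B) = 6/u
f(A, J) = 1 - A (f(A, J) = -A + 6/6 = -A + 6*(1/6) = -A + 1 = 1 - A)
(-43*(0 - 1*12))*f(-2, 5) = (-43*(0 - 1*12))*(1 - 1*(-2)) = (-43*(0 - 12))*(1 + 2) = -43*(-12)*3 = 516*3 = 1548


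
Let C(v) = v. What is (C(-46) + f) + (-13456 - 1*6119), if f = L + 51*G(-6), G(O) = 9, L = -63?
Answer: -19225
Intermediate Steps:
f = 396 (f = -63 + 51*9 = -63 + 459 = 396)
(C(-46) + f) + (-13456 - 1*6119) = (-46 + 396) + (-13456 - 1*6119) = 350 + (-13456 - 6119) = 350 - 19575 = -19225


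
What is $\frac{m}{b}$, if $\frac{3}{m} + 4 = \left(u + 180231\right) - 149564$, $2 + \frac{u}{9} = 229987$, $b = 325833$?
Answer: $\frac{1}{228140446608} \approx 4.3833 \cdot 10^{-12}$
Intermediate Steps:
$u = 2069865$ ($u = -18 + 9 \cdot 229987 = -18 + 2069883 = 2069865$)
$m = \frac{1}{700176}$ ($m = \frac{3}{-4 + \left(\left(2069865 + 180231\right) - 149564\right)} = \frac{3}{-4 + \left(2250096 - 149564\right)} = \frac{3}{-4 + 2100532} = \frac{3}{2100528} = 3 \cdot \frac{1}{2100528} = \frac{1}{700176} \approx 1.4282 \cdot 10^{-6}$)
$\frac{m}{b} = \frac{1}{700176 \cdot 325833} = \frac{1}{700176} \cdot \frac{1}{325833} = \frac{1}{228140446608}$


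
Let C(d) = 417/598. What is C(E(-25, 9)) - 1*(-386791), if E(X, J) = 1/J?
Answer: 231301435/598 ≈ 3.8679e+5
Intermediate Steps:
C(d) = 417/598 (C(d) = 417*(1/598) = 417/598)
C(E(-25, 9)) - 1*(-386791) = 417/598 - 1*(-386791) = 417/598 + 386791 = 231301435/598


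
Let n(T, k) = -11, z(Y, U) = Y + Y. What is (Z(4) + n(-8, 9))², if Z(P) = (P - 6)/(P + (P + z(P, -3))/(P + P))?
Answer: 15625/121 ≈ 129.13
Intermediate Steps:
z(Y, U) = 2*Y
Z(P) = (-6 + P)/(3/2 + P) (Z(P) = (P - 6)/(P + (P + 2*P)/(P + P)) = (-6 + P)/(P + (3*P)/((2*P))) = (-6 + P)/(P + (3*P)*(1/(2*P))) = (-6 + P)/(P + 3/2) = (-6 + P)/(3/2 + P))
(Z(4) + n(-8, 9))² = (2*(-6 + 4)/(3 + 2*4) - 11)² = (2*(-2)/(3 + 8) - 11)² = (2*(-2)/11 - 11)² = (2*(1/11)*(-2) - 11)² = (-4/11 - 11)² = (-125/11)² = 15625/121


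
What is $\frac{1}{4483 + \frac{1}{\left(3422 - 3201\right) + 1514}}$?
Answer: $\frac{1735}{7778006} \approx 0.00022306$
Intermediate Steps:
$\frac{1}{4483 + \frac{1}{\left(3422 - 3201\right) + 1514}} = \frac{1}{4483 + \frac{1}{221 + 1514}} = \frac{1}{4483 + \frac{1}{1735}} = \frac{1}{\frac{7778006}{1735}} = \frac{1735}{7778006}$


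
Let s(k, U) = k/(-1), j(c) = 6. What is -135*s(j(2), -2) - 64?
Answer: 746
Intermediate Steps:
s(k, U) = -k (s(k, U) = k*(-1) = -k)
-135*s(j(2), -2) - 64 = -(-135)*6 - 64 = -135*(-6) - 64 = 810 - 64 = 746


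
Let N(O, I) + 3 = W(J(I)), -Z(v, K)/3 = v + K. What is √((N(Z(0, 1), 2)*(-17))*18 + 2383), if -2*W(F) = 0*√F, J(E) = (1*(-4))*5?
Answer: √3301 ≈ 57.454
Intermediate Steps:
J(E) = -20 (J(E) = -4*5 = -20)
W(F) = 0 (W(F) = -0*√F = -½*0 = 0)
Z(v, K) = -3*K - 3*v (Z(v, K) = -3*(v + K) = -3*(K + v) = -3*K - 3*v)
N(O, I) = -3 (N(O, I) = -3 + 0 = -3)
√((N(Z(0, 1), 2)*(-17))*18 + 2383) = √(-3*(-17)*18 + 2383) = √(51*18 + 2383) = √(918 + 2383) = √3301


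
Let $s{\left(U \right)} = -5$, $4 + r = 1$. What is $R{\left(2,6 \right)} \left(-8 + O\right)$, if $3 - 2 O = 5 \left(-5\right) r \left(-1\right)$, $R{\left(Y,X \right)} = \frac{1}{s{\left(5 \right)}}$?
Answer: $- \frac{31}{5} \approx -6.2$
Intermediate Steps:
$r = -3$ ($r = -4 + 1 = -3$)
$R{\left(Y,X \right)} = - \frac{1}{5}$ ($R{\left(Y,X \right)} = \frac{1}{-5} = - \frac{1}{5}$)
$O = 39$ ($O = \frac{3}{2} - \frac{5 \left(-5\right) \left(\left(-3\right) \left(-1\right)\right)}{2} = \frac{3}{2} - \frac{\left(-25\right) 3}{2} = \frac{3}{2} - - \frac{75}{2} = \frac{3}{2} + \frac{75}{2} = 39$)
$R{\left(2,6 \right)} \left(-8 + O\right) = - \frac{-8 + 39}{5} = \left(- \frac{1}{5}\right) 31 = - \frac{31}{5}$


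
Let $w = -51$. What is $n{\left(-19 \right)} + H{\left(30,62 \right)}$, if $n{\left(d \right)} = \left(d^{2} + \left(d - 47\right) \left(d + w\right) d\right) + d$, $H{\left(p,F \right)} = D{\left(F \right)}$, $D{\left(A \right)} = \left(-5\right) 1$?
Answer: $-87443$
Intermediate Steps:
$D{\left(A \right)} = -5$
$H{\left(p,F \right)} = -5$
$n{\left(d \right)} = d + d^{2} + d \left(-51 + d\right) \left(-47 + d\right)$ ($n{\left(d \right)} = \left(d^{2} + \left(d - 47\right) \left(d - 51\right) d\right) + d = \left(d^{2} + \left(-47 + d\right) \left(-51 + d\right) d\right) + d = \left(d^{2} + \left(-51 + d\right) \left(-47 + d\right) d\right) + d = \left(d^{2} + d \left(-51 + d\right) \left(-47 + d\right)\right) + d = d + d^{2} + d \left(-51 + d\right) \left(-47 + d\right)$)
$n{\left(-19 \right)} + H{\left(30,62 \right)} = - 19 \left(2398 + \left(-19\right)^{2} - -1843\right) - 5 = - 19 \left(2398 + 361 + 1843\right) - 5 = \left(-19\right) 4602 - 5 = -87438 - 5 = -87443$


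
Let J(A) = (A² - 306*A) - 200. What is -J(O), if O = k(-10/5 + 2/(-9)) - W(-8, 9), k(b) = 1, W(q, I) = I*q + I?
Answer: 15688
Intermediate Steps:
W(q, I) = I + I*q
O = 64 (O = 1 - 9*(1 - 8) = 1 - 9*(-7) = 1 - 1*(-63) = 1 + 63 = 64)
J(A) = -200 + A² - 306*A
-J(O) = -(-200 + 64² - 306*64) = -(-200 + 4096 - 19584) = -1*(-15688) = 15688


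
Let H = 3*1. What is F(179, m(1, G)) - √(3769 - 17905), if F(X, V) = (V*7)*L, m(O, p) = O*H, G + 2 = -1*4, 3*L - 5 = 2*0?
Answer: 35 - 2*I*√3534 ≈ 35.0 - 118.89*I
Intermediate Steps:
L = 5/3 (L = 5/3 + (2*0)/3 = 5/3 + (⅓)*0 = 5/3 + 0 = 5/3 ≈ 1.6667)
H = 3
G = -6 (G = -2 - 1*4 = -2 - 4 = -6)
m(O, p) = 3*O (m(O, p) = O*3 = 3*O)
F(X, V) = 35*V/3 (F(X, V) = (V*7)*(5/3) = (7*V)*(5/3) = 35*V/3)
F(179, m(1, G)) - √(3769 - 17905) = 35*(3*1)/3 - √(3769 - 17905) = (35/3)*3 - √(-14136) = 35 - 2*I*√3534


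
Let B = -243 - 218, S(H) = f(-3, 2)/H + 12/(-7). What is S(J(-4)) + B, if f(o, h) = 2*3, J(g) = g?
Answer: -6499/14 ≈ -464.21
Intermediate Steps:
f(o, h) = 6
S(H) = -12/7 + 6/H (S(H) = 6/H + 12/(-7) = 6/H + 12*(-1/7) = 6/H - 12/7 = -12/7 + 6/H)
B = -461
S(J(-4)) + B = (-12/7 + 6/(-4)) - 461 = (-12/7 + 6*(-1/4)) - 461 = (-12/7 - 3/2) - 461 = -45/14 - 461 = -6499/14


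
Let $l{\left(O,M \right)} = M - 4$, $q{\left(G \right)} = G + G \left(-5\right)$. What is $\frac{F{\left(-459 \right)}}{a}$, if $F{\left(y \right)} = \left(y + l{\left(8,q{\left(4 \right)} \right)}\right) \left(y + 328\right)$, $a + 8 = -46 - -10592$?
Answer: $\frac{131}{22} \approx 5.9545$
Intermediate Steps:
$q{\left(G \right)} = - 4 G$ ($q{\left(G \right)} = G - 5 G = - 4 G$)
$l{\left(O,M \right)} = -4 + M$
$a = 10538$ ($a = -8 - -10546 = -8 + \left(-46 + 10592\right) = -8 + 10546 = 10538$)
$F{\left(y \right)} = \left(-20 + y\right) \left(328 + y\right)$ ($F{\left(y \right)} = \left(y - 20\right) \left(y + 328\right) = \left(y - 20\right) \left(328 + y\right) = \left(-20 + y\right) \left(328 + y\right)$)
$\frac{F{\left(-459 \right)}}{a} = \frac{-6560 + \left(-459\right)^{2} + 308 \left(-459\right)}{10538} = \left(-6560 + 210681 - 141372\right) \frac{1}{10538} = 62749 \cdot \frac{1}{10538} = \frac{131}{22}$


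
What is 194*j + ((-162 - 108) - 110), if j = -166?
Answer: -32584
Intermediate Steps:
194*j + ((-162 - 108) - 110) = 194*(-166) + ((-162 - 108) - 110) = -32204 + (-270 - 110) = -32204 - 380 = -32584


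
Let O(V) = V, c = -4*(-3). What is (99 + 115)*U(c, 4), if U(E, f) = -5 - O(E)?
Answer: -3638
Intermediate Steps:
c = 12
U(E, f) = -5 - E
(99 + 115)*U(c, 4) = (99 + 115)*(-5 - 1*12) = 214*(-5 - 12) = 214*(-17) = -3638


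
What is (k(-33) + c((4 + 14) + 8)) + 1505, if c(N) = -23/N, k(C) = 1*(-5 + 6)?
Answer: 39133/26 ≈ 1505.1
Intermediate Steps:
k(C) = 1 (k(C) = 1*1 = 1)
(k(-33) + c((4 + 14) + 8)) + 1505 = (1 - 23/((4 + 14) + 8)) + 1505 = (1 - 23/(18 + 8)) + 1505 = (1 - 23/26) + 1505 = 3/26 + 1505 = 39133/26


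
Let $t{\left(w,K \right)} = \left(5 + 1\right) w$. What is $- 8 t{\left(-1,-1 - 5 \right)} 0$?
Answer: $0$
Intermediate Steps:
$t{\left(w,K \right)} = 6 w$
$- 8 t{\left(-1,-1 - 5 \right)} 0 = - 8 \cdot 6 \left(-1\right) 0 = \left(-8\right) \left(-6\right) 0 = 48 \cdot 0 = 0$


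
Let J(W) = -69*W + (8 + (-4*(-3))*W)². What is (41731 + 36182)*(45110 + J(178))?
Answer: 360703219932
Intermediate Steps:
J(W) = (8 + 12*W)² - 69*W (J(W) = -69*W + (8 + 12*W)² = (8 + 12*W)² - 69*W)
(41731 + 36182)*(45110 + J(178)) = (41731 + 36182)*(45110 + (64 + 123*178 + 144*178²)) = 77913*(45110 + (64 + 21894 + 144*31684)) = 77913*(45110 + (64 + 21894 + 4562496)) = 77913*(45110 + 4584454) = 77913*4629564 = 360703219932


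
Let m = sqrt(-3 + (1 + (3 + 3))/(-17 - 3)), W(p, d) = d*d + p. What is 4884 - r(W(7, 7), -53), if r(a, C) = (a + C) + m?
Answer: 4881 - I*sqrt(335)/10 ≈ 4881.0 - 1.8303*I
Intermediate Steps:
W(p, d) = p + d**2 (W(p, d) = d**2 + p = p + d**2)
m = I*sqrt(335)/10 (m = sqrt(-3 + (1 + 6)/(-20)) = sqrt(-3 + 7*(-1/20)) = sqrt(-3 - 7/20) = sqrt(-67/20) = I*sqrt(335)/10 ≈ 1.8303*I)
r(a, C) = C + a + I*sqrt(335)/10 (r(a, C) = (a + C) + I*sqrt(335)/10 = (C + a) + I*sqrt(335)/10 = C + a + I*sqrt(335)/10)
4884 - r(W(7, 7), -53) = 4884 - (-53 + (7 + 7**2) + I*sqrt(335)/10) = 4884 - (-53 + (7 + 49) + I*sqrt(335)/10) = 4884 - (-53 + 56 + I*sqrt(335)/10) = 4884 - (3 + I*sqrt(335)/10) = 4884 + (-3 - I*sqrt(335)/10) = 4881 - I*sqrt(335)/10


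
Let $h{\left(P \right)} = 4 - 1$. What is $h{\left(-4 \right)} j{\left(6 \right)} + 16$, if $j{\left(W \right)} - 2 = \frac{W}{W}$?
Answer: $25$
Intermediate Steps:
$j{\left(W \right)} = 3$ ($j{\left(W \right)} = 2 + \frac{W}{W} = 2 + 1 = 3$)
$h{\left(P \right)} = 3$
$h{\left(-4 \right)} j{\left(6 \right)} + 16 = 3 \cdot 3 + 16 = 9 + 16 = 25$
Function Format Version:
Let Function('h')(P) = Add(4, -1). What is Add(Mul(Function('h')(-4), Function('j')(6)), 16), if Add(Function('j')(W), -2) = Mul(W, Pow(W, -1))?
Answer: 25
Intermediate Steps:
Function('j')(W) = 3 (Function('j')(W) = Add(2, Mul(W, Pow(W, -1))) = Add(2, 1) = 3)
Function('h')(P) = 3
Add(Mul(Function('h')(-4), Function('j')(6)), 16) = Add(Mul(3, 3), 16) = Add(9, 16) = 25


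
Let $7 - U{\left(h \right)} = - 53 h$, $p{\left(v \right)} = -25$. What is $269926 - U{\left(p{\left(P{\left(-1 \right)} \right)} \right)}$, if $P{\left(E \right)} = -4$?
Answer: $271244$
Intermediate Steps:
$U{\left(h \right)} = 7 + 53 h$ ($U{\left(h \right)} = 7 - - 53 h = 7 + 53 h$)
$269926 - U{\left(p{\left(P{\left(-1 \right)} \right)} \right)} = 269926 - \left(7 + 53 \left(-25\right)\right) = 269926 - \left(7 - 1325\right) = 269926 - -1318 = 269926 + 1318 = 271244$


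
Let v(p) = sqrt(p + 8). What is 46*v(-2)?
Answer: 46*sqrt(6) ≈ 112.68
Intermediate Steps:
v(p) = sqrt(8 + p)
46*v(-2) = 46*sqrt(8 - 2) = 46*sqrt(6)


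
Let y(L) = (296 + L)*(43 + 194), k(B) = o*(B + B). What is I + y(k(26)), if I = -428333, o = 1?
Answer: -345857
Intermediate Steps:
k(B) = 2*B (k(B) = 1*(B + B) = 1*(2*B) = 2*B)
y(L) = 70152 + 237*L (y(L) = (296 + L)*237 = 70152 + 237*L)
I + y(k(26)) = -428333 + (70152 + 237*(2*26)) = -428333 + (70152 + 237*52) = -428333 + (70152 + 12324) = -428333 + 82476 = -345857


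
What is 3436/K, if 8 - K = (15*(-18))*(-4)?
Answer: -859/268 ≈ -3.2052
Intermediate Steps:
K = -1072 (K = 8 - 15*(-18)*(-4) = 8 - (-270)*(-4) = 8 - 1*1080 = 8 - 1080 = -1072)
3436/K = 3436/(-1072) = 3436*(-1/1072) = -859/268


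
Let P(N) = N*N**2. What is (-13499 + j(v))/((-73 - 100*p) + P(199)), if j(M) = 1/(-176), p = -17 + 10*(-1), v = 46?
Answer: -2375825/1387447776 ≈ -0.0017124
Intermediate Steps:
p = -27 (p = -17 - 10 = -27)
j(M) = -1/176
P(N) = N**3
(-13499 + j(v))/((-73 - 100*p) + P(199)) = (-13499 - 1/176)/((-73 - 100*(-27)) + 199**3) = -2375825/(176*((-73 + 2700) + 7880599)) = -2375825/(176*(2627 + 7880599)) = -2375825/176/7883226 = -2375825/176*1/7883226 = -2375825/1387447776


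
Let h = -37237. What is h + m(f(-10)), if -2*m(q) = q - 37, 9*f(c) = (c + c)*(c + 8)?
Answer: -669973/18 ≈ -37221.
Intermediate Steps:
f(c) = 2*c*(8 + c)/9 (f(c) = ((c + c)*(c + 8))/9 = ((2*c)*(8 + c))/9 = (2*c*(8 + c))/9 = 2*c*(8 + c)/9)
m(q) = 37/2 - q/2 (m(q) = -(q - 37)/2 = -(-37 + q)/2 = 37/2 - q/2)
h + m(f(-10)) = -37237 + (37/2 - (-10)*(8 - 10)/9) = -37237 + (37/2 - (-10)*(-2)/9) = -37237 + (37/2 - ½*40/9) = -37237 + (37/2 - 20/9) = -37237 + 293/18 = -669973/18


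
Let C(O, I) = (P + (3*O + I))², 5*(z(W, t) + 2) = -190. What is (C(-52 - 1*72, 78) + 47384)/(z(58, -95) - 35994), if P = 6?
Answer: -65164/18017 ≈ -3.6168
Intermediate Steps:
z(W, t) = -40 (z(W, t) = -2 + (⅕)*(-190) = -2 - 38 = -40)
C(O, I) = (6 + I + 3*O)² (C(O, I) = (6 + (3*O + I))² = (6 + (I + 3*O))² = (6 + I + 3*O)²)
(C(-52 - 1*72, 78) + 47384)/(z(58, -95) - 35994) = ((6 + 78 + 3*(-52 - 1*72))² + 47384)/(-40 - 35994) = ((6 + 78 + 3*(-52 - 72))² + 47384)/(-36034) = ((6 + 78 + 3*(-124))² + 47384)*(-1/36034) = ((6 + 78 - 372)² + 47384)*(-1/36034) = ((-288)² + 47384)*(-1/36034) = (82944 + 47384)*(-1/36034) = 130328*(-1/36034) = -65164/18017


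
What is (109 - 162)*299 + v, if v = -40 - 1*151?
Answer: -16038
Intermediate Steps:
v = -191 (v = -40 - 151 = -191)
(109 - 162)*299 + v = (109 - 162)*299 - 191 = -53*299 - 191 = -15847 - 191 = -16038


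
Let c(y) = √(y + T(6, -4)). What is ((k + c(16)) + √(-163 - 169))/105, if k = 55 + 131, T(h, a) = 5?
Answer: 62/35 + √21/105 + 2*I*√83/105 ≈ 1.8151 + 0.17353*I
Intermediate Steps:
c(y) = √(5 + y) (c(y) = √(y + 5) = √(5 + y))
k = 186
((k + c(16)) + √(-163 - 169))/105 = ((186 + √(5 + 16)) + √(-163 - 169))/105 = ((186 + √21) + √(-332))*(1/105) = ((186 + √21) + 2*I*√83)*(1/105) = (186 + √21 + 2*I*√83)*(1/105) = 62/35 + √21/105 + 2*I*√83/105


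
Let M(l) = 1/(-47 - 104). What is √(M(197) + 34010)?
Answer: √775461859/151 ≈ 184.42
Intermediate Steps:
M(l) = -1/151 (M(l) = 1/(-151) = -1/151)
√(M(197) + 34010) = √(-1/151 + 34010) = √(5135509/151) = √775461859/151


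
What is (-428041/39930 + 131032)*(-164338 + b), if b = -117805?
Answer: -1476081810957817/39930 ≈ -3.6967e+10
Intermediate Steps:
(-428041/39930 + 131032)*(-164338 + b) = (-428041/39930 + 131032)*(-164338 - 117805) = (-428041*1/39930 + 131032)*(-282143) = (-428041/39930 + 131032)*(-282143) = (5231679719/39930)*(-282143) = -1476081810957817/39930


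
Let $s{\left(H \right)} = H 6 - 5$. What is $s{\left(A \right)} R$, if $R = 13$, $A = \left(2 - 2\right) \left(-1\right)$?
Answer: $-65$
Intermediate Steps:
$A = 0$ ($A = 0 \left(-1\right) = 0$)
$s{\left(H \right)} = -5 + 6 H$ ($s{\left(H \right)} = 6 H - 5 = -5 + 6 H$)
$s{\left(A \right)} R = \left(-5 + 6 \cdot 0\right) 13 = \left(-5 + 0\right) 13 = \left(-5\right) 13 = -65$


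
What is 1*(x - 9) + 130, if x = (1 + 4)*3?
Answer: 136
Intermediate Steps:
x = 15 (x = 5*3 = 15)
1*(x - 9) + 130 = 1*(15 - 9) + 130 = 1*6 + 130 = 6 + 130 = 136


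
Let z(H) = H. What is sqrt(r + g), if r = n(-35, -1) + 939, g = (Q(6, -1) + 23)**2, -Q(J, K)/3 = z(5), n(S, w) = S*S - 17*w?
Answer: sqrt(2245) ≈ 47.381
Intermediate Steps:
n(S, w) = S**2 - 17*w
Q(J, K) = -15 (Q(J, K) = -3*5 = -15)
g = 64 (g = (-15 + 23)**2 = 8**2 = 64)
r = 2181 (r = ((-35)**2 - 17*(-1)) + 939 = (1225 + 17) + 939 = 1242 + 939 = 2181)
sqrt(r + g) = sqrt(2181 + 64) = sqrt(2245)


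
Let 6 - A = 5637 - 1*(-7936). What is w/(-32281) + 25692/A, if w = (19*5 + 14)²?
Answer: -990552979/437956327 ≈ -2.2618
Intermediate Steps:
A = -13567 (A = 6 - (5637 - 1*(-7936)) = 6 - (5637 + 7936) = 6 - 1*13573 = 6 - 13573 = -13567)
w = 11881 (w = (95 + 14)² = 109² = 11881)
w/(-32281) + 25692/A = 11881/(-32281) + 25692/(-13567) = 11881*(-1/32281) + 25692*(-1/13567) = -11881/32281 - 25692/13567 = -990552979/437956327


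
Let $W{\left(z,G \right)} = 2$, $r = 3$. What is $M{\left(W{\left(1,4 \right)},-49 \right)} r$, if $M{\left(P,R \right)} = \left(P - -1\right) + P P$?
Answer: $21$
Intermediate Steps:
$M{\left(P,R \right)} = 1 + P + P^{2}$ ($M{\left(P,R \right)} = \left(P + 1\right) + P^{2} = \left(1 + P\right) + P^{2} = 1 + P + P^{2}$)
$M{\left(W{\left(1,4 \right)},-49 \right)} r = \left(1 + 2 + 2^{2}\right) 3 = \left(1 + 2 + 4\right) 3 = 7 \cdot 3 = 21$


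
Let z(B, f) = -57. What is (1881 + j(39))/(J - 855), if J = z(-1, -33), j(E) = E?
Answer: -40/19 ≈ -2.1053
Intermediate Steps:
J = -57
(1881 + j(39))/(J - 855) = (1881 + 39)/(-57 - 855) = 1920/(-912) = 1920*(-1/912) = -40/19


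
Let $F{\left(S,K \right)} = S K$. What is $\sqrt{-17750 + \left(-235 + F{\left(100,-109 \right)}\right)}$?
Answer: $i \sqrt{28885} \approx 169.96 i$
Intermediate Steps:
$F{\left(S,K \right)} = K S$
$\sqrt{-17750 + \left(-235 + F{\left(100,-109 \right)}\right)} = \sqrt{-17750 - 11135} = \sqrt{-28885} = i \sqrt{28885}$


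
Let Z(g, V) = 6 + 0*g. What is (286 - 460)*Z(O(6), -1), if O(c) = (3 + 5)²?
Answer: -1044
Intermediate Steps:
O(c) = 64 (O(c) = 8² = 64)
Z(g, V) = 6 (Z(g, V) = 6 + 0 = 6)
(286 - 460)*Z(O(6), -1) = (286 - 460)*6 = -174*6 = -1044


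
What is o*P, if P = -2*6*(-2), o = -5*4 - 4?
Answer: -576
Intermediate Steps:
o = -24 (o = -20 - 4 = -24)
P = 24 (P = -12*(-2) = 24)
o*P = -24*24 = -576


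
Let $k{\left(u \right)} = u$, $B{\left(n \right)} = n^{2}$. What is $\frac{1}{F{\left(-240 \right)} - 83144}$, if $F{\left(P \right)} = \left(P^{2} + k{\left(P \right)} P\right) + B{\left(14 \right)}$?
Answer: $\frac{1}{32252} \approx 3.1006 \cdot 10^{-5}$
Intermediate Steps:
$F{\left(P \right)} = 196 + 2 P^{2}$ ($F{\left(P \right)} = \left(P^{2} + P P\right) + 14^{2} = \left(P^{2} + P^{2}\right) + 196 = 2 P^{2} + 196 = 196 + 2 P^{2}$)
$\frac{1}{F{\left(-240 \right)} - 83144} = \frac{1}{\left(196 + 2 \left(-240\right)^{2}\right) - 83144} = \frac{1}{\left(196 + 2 \cdot 57600\right) - 83144} = \frac{1}{\left(196 + 115200\right) - 83144} = \frac{1}{115396 - 83144} = \frac{1}{32252}$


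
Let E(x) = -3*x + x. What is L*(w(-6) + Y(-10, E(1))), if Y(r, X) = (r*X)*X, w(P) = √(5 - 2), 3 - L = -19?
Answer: -880 + 22*√3 ≈ -841.89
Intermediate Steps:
L = 22 (L = 3 - 1*(-19) = 3 + 19 = 22)
w(P) = √3
E(x) = -2*x
Y(r, X) = r*X² (Y(r, X) = (X*r)*X = r*X²)
L*(w(-6) + Y(-10, E(1))) = 22*(√3 - 10*(-2*1)²) = 22*(√3 - 10*(-2)²) = 22*(√3 - 10*4) = 22*(√3 - 40) = 22*(-40 + √3) = -880 + 22*√3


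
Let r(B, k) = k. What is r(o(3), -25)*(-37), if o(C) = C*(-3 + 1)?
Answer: 925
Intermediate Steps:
o(C) = -2*C (o(C) = C*(-2) = -2*C)
r(o(3), -25)*(-37) = -25*(-37) = 925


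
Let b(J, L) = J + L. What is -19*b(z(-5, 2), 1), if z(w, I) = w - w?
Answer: -19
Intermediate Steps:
z(w, I) = 0
-19*b(z(-5, 2), 1) = -19*(0 + 1) = -19*1 = -19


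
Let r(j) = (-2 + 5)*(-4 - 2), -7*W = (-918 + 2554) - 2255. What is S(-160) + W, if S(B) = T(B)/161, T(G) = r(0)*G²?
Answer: -446563/161 ≈ -2773.7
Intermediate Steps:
W = 619/7 (W = -((-918 + 2554) - 2255)/7 = -(1636 - 2255)/7 = -⅐*(-619) = 619/7 ≈ 88.429)
r(j) = -18 (r(j) = 3*(-6) = -18)
T(G) = -18*G²
S(B) = -18*B²/161
S(-160) + W = -18/161*(-160)² + 619/7 = -18/161*25600 + 619/7 = -460800/161 + 619/7 = -446563/161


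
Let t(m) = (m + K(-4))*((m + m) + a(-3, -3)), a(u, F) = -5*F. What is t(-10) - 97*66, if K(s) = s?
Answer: -6332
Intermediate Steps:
t(m) = (-4 + m)*(15 + 2*m) (t(m) = (m - 4)*((m + m) - 5*(-3)) = (-4 + m)*(2*m + 15) = (-4 + m)*(15 + 2*m))
t(-10) - 97*66 = (-60 + 2*(-10)² + 7*(-10)) - 97*66 = (-60 + 2*100 - 70) - 6402 = (-60 + 200 - 70) - 6402 = 70 - 6402 = -6332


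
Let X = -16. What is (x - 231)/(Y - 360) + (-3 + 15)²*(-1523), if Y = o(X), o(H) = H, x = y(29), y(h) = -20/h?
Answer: -2391371329/10904 ≈ -2.1931e+5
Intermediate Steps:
x = -20/29 ≈ -0.68966
Y = -16
(x - 231)/(Y - 360) + (-3 + 15)²*(-1523) = (-20/29 - 231)/(-16 - 360) + (-3 + 15)²*(-1523) = -6719/29/(-376) + 12²*(-1523) = -6719/29*(-1/376) + 144*(-1523) = 6719/10904 - 219312 = -2391371329/10904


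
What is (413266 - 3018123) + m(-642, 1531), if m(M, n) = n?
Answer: -2603326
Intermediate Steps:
(413266 - 3018123) + m(-642, 1531) = (413266 - 3018123) + 1531 = -2604857 + 1531 = -2603326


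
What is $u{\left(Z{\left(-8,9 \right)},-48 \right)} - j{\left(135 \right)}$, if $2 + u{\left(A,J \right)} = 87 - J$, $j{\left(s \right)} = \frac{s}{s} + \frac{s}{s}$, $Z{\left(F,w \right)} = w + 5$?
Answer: $131$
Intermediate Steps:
$Z{\left(F,w \right)} = 5 + w$
$j{\left(s \right)} = 2$ ($j{\left(s \right)} = 1 + 1 = 2$)
$u{\left(A,J \right)} = 85 - J$ ($u{\left(A,J \right)} = -2 - \left(-87 + J\right) = 85 - J$)
$u{\left(Z{\left(-8,9 \right)},-48 \right)} - j{\left(135 \right)} = \left(85 - -48\right) - 2 = \left(85 + 48\right) - 2 = 133 - 2 = 131$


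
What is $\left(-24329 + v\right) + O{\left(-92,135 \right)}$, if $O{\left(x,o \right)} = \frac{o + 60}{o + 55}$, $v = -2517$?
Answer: $- \frac{1020109}{38} \approx -26845.0$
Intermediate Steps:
$O{\left(x,o \right)} = \frac{60 + o}{55 + o}$
$\left(-24329 + v\right) + O{\left(-92,135 \right)} = \left(-24329 - 2517\right) + \frac{60 + 135}{55 + 135} = -26846 + \frac{1}{190} \cdot 195 = -26846 + \frac{39}{38} = - \frac{1020109}{38}$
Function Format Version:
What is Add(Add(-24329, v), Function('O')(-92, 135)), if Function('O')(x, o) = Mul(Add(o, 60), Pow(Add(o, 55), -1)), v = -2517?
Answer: Rational(-1020109, 38) ≈ -26845.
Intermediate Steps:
Function('O')(x, o) = Mul(Pow(Add(55, o), -1), Add(60, o)) (Function('O')(x, o) = Mul(Add(60, o), Pow(Add(55, o), -1)) = Mul(Pow(Add(55, o), -1), Add(60, o)))
Add(Add(-24329, v), Function('O')(-92, 135)) = Add(Add(-24329, -2517), Mul(Pow(Add(55, 135), -1), Add(60, 135))) = Add(-26846, Mul(Pow(190, -1), 195)) = Add(-26846, Mul(Rational(1, 190), 195)) = Add(-26846, Rational(39, 38)) = Rational(-1020109, 38)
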